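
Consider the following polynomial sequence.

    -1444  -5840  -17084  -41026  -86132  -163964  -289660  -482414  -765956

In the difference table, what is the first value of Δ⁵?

-480

First differences: -4396, -11244, -23942, -45106, -77832, -125696, -192754, -283542
Second differences: -6848, -12698, -21164, -32726, -47864, -67058, -90788
Third differences: -5850, -8466, -11562, -15138, -19194, -23730
Fourth differences: -2616, -3096, -3576, -4056, -4536
Fifth differences: -480, -480, -480, -480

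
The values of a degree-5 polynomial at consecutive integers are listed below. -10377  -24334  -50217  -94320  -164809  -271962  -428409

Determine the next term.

-649372

Δ: -13957, -25883, -44103, -70489, -107153, -156447
Δ²: -11926, -18220, -26386, -36664, -49294
Δ³: -6294, -8166, -10278, -12630
Δ⁴: -1872, -2112, -2352
Δ⁵: -240, -240
Fifth differences constant at -240.
-2352 − 240 = -2592;  -12630 − 2592 = -15222;  -49294 − 15222 = -64516;  -156447 − 64516 = -220963;  -428409 − 220963 = -649372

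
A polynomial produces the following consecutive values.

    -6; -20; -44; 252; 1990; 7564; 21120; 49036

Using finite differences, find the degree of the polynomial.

Δ: -14, -24, 296, 1738, 5574, 13556, 27916
Δ²: -10, 320, 1442, 3836, 7982, 14360
Δ³: 330, 1122, 2394, 4146, 6378
Δ⁴: 792, 1272, 1752, 2232
Δ⁵: 480, 480, 480
The fifth differences are constant, so the polynomial has degree 5.

5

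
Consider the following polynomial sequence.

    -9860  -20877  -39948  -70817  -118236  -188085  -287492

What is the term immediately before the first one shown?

-11017  -19071  -30869  -47419  -69849  -99407
-8054  -11798  -16550  -22430  -29558
-3744  -4752  -5880  -7128
-1008  -1128  -1248
-120  -120
The fifth differences are constant at -120.
Work back: -1008 + 120 = -888;  -3744 + 888 = -2856;  -8054 + 2856 = -5198;  -11017 + 5198 = -5819;  -9860 + 5819 = -4041

-4041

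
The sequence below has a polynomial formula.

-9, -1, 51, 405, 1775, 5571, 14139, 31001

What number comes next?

61095

First differences: 8 , 52 , 354 , 1370 , 3796 , 8568 , 16862
Second differences: 44 , 302 , 1016 , 2426 , 4772 , 8294
Third differences: 258 , 714 , 1410 , 2346 , 3522
Fourth differences: 456 , 696 , 936 , 1176
Fifth differences: 240 , 240 , 240
The fifth differences are constant (240).
1176 + 240 = 1416;  3522 + 1416 = 4938;  8294 + 4938 = 13232;  16862 + 13232 = 30094;  31001 + 30094 = 61095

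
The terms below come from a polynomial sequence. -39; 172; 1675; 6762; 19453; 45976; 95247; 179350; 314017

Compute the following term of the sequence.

519108

D1: 211, 1503, 5087, 12691, 26523, 49271, 84103, 134667
D2: 1292, 3584, 7604, 13832, 22748, 34832, 50564
D3: 2292, 4020, 6228, 8916, 12084, 15732
D4: 1728, 2208, 2688, 3168, 3648
D5: 480, 480, 480, 480
Constant fifth difference = 480, so extend:
3648 + 480 = 4128;  15732 + 4128 = 19860;  50564 + 19860 = 70424;  134667 + 70424 = 205091;  314017 + 205091 = 519108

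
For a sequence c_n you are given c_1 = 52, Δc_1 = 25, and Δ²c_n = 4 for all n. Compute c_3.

106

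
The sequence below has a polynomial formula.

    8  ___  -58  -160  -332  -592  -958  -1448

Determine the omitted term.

-8

Using the last 6 terms:
Δ: -102  -172  -260  -366  -490
Δ²: -70  -88  -106  -124
Δ³: -18  -18  -18
Constant third difference = -18.
Extend backward: -70 + 18 = -52;  -102 + 52 = -50;  -58 + 50 = -8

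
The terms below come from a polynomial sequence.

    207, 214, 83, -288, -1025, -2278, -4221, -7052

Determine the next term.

7, -131, -371, -737, -1253, -1943, -2831
-138, -240, -366, -516, -690, -888
-102, -126, -150, -174, -198
-24, -24, -24, -24
Fourth differences constant at -24.
-198 − 24 = -222;  -888 − 222 = -1110;  -2831 − 1110 = -3941;  -7052 − 3941 = -10993

-10993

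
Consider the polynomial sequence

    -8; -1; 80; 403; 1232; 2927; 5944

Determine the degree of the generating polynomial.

4

D1: 7, 81, 323, 829, 1695, 3017
D2: 74, 242, 506, 866, 1322
D3: 168, 264, 360, 456
D4: 96, 96, 96
The fourth differences are constant, so the polynomial has degree 4.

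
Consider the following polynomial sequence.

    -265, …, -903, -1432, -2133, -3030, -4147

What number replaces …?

-522

Using the last 5 terms:
Δ: -529  -701  -897  -1117
Δ²: -172  -196  -220
Δ³: -24  -24
Constant third difference = -24.
Extend backward: -172 + 24 = -148;  -529 + 148 = -381;  -903 + 381 = -522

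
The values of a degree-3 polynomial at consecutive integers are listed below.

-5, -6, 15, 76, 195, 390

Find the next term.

679

First differences: -1, 21, 61, 119, 195
Second differences: 22, 40, 58, 76
Third differences: 18, 18, 18
The third differences are constant (18).
76 + 18 = 94;  195 + 94 = 289;  390 + 289 = 679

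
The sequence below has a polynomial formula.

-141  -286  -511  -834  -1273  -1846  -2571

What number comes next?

-3466

First differences: -145  -225  -323  -439  -573  -725
Second differences: -80  -98  -116  -134  -152
Third differences: -18  -18  -18  -18
Third differences constant at -18.
-152 − 18 = -170;  -725 − 170 = -895;  -2571 − 895 = -3466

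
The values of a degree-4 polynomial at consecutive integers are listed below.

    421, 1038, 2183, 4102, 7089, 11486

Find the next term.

617, 1145, 1919, 2987, 4397
528, 774, 1068, 1410
246, 294, 342
48, 48
Fourth differences constant at 48.
342 + 48 = 390;  1410 + 390 = 1800;  4397 + 1800 = 6197;  11486 + 6197 = 17683

17683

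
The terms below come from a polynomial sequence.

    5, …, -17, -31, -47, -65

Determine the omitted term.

Using the last 4 terms:
Δ: -14  -16  -18
Δ²: -2  -2
Constant second difference = -2.
Extend backward: -14 + 2 = -12;  -17 + 12 = -5

-5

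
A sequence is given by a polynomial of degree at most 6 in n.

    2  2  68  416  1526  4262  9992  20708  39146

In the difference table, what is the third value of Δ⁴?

Δ: 0, 66, 348, 1110, 2736, 5730, 10716, 18438
Δ²: 66, 282, 762, 1626, 2994, 4986, 7722
Δ³: 216, 480, 864, 1368, 1992, 2736
Δ⁴: 264, 384, 504, 624, 744
Δ⁵: 120, 120, 120, 120

504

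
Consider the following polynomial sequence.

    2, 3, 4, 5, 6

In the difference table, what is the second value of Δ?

First differences: 1, 1, 1, 1

1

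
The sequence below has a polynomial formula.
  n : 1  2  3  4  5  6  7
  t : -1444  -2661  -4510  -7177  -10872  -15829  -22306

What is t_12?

-88201

First differences: -1217, -1849, -2667, -3695, -4957, -6477
Second differences: -632, -818, -1028, -1262, -1520
Third differences: -186, -210, -234, -258
Fourth differences: -24, -24, -24
Fourth differences constant at -24.
-258 − 24 = -282;  -1520 − 282 = -1802;  -6477 − 1802 = -8279;  -22306 − 8279 = -30585
-282 − 24 = -306;  -1802 − 306 = -2108;  -8279 − 2108 = -10387;  -30585 − 10387 = -40972
-306 − 24 = -330;  -2108 − 330 = -2438;  -10387 − 2438 = -12825;  -40972 − 12825 = -53797
-330 − 24 = -354;  -2438 − 354 = -2792;  -12825 − 2792 = -15617;  -53797 − 15617 = -69414
-354 − 24 = -378;  -2792 − 378 = -3170;  -15617 − 3170 = -18787;  -69414 − 18787 = -88201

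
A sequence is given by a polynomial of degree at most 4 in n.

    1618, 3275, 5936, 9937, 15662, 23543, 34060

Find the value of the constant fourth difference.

Δ: 1657, 2661, 4001, 5725, 7881, 10517
Δ²: 1004, 1340, 1724, 2156, 2636
Δ³: 336, 384, 432, 480
Δ⁴: 48, 48, 48

48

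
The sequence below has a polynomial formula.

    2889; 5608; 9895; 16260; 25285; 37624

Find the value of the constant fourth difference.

First differences: 2719, 4287, 6365, 9025, 12339
Second differences: 1568, 2078, 2660, 3314
Third differences: 510, 582, 654
Fourth differences: 72, 72

72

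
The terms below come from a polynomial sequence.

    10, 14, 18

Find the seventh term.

34

Δ: 4, 4
First differences constant at 4.
18 + 4 = 22
22 + 4 = 26
26 + 4 = 30
30 + 4 = 34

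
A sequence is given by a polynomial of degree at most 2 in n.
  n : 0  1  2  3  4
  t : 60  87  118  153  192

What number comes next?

Δ: 27, 31, 35, 39
Δ²: 4, 4, 4
Second differences constant at 4.
39 + 4 = 43;  192 + 43 = 235

235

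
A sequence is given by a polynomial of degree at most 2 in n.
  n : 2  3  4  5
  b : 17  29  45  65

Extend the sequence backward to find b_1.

9

Δ: 12  16  20
Δ²: 4  4
The second differences are constant at 4.
Work back: 12 − 4 = 8;  17 − 8 = 9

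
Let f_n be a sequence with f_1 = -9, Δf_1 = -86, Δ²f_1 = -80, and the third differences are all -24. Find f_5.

Build the table forward from the leading diagonal:
Δ³: -24  -24  -24  -24  -24
Δ²: -80  -104  -128  -152  -176
Δ: -86  -166  -270  -398  -550
f: -9  -95  -261  -531  -929

-929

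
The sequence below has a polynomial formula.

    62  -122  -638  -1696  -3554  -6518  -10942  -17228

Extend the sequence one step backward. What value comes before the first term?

76

Δ: -184  -516  -1058  -1858  -2964  -4424  -6286
Δ²: -332  -542  -800  -1106  -1460  -1862
Δ³: -210  -258  -306  -354  -402
Δ⁴: -48  -48  -48  -48
The fourth differences are constant at -48.
Work back: -210 + 48 = -162;  -332 + 162 = -170;  -184 + 170 = -14;  62 + 14 = 76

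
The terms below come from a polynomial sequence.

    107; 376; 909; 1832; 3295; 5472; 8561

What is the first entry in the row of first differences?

Δ: 269, 533, 923, 1463, 2177, 3089
Δ²: 264, 390, 540, 714, 912
Δ³: 126, 150, 174, 198
Δ⁴: 24, 24, 24

269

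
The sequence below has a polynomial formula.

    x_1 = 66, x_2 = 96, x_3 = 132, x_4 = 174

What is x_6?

30 , 36 , 42
6 , 6
Second differences constant at 6.
42 + 6 = 48;  174 + 48 = 222
48 + 6 = 54;  222 + 54 = 276

276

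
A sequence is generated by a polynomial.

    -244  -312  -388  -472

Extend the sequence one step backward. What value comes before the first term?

-184

First differences: -68  -76  -84
Second differences: -8  -8
The second differences are constant at -8.
Work back: -68 + 8 = -60;  -244 + 60 = -184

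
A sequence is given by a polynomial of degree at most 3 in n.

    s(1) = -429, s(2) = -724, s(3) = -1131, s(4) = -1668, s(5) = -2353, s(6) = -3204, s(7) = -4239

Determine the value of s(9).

-295, -407, -537, -685, -851, -1035
-112, -130, -148, -166, -184
-18, -18, -18, -18
Third differences constant at -18.
-184 − 18 = -202;  -1035 − 202 = -1237;  -4239 − 1237 = -5476
-202 − 18 = -220;  -1237 − 220 = -1457;  -5476 − 1457 = -6933

-6933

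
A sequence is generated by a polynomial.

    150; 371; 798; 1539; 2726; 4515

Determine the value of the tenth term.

221  427  741  1187  1789
206  314  446  602
108  132  156
24  24
Constant fourth difference = 24, so extend:
156 + 24 = 180;  602 + 180 = 782;  1789 + 782 = 2571;  4515 + 2571 = 7086
180 + 24 = 204;  782 + 204 = 986;  2571 + 986 = 3557;  7086 + 3557 = 10643
204 + 24 = 228;  986 + 228 = 1214;  3557 + 1214 = 4771;  10643 + 4771 = 15414
228 + 24 = 252;  1214 + 252 = 1466;  4771 + 1466 = 6237;  15414 + 6237 = 21651

21651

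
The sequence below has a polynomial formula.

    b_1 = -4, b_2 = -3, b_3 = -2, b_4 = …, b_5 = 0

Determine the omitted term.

Using the first 3 terms:
1, 1
Constant first difference = 1.
Extend forward: -2 + 1 = -1

-1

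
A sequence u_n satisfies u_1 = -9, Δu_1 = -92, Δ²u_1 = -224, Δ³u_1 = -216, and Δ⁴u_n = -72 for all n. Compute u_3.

-417

Build the table forward from the leading diagonal:
Δ⁴: -72  -72  -72
Δ³: -216  -288  -360
Δ²: -224  -440  -728
Δ: -92  -316  -756
u: -9  -101  -417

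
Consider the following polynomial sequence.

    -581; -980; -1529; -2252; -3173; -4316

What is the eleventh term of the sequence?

First differences: -399  -549  -723  -921  -1143
Second differences: -150  -174  -198  -222
Third differences: -24  -24  -24
Third differences constant at -24.
-222 − 24 = -246;  -1143 − 246 = -1389;  -4316 − 1389 = -5705
-246 − 24 = -270;  -1389 − 270 = -1659;  -5705 − 1659 = -7364
-270 − 24 = -294;  -1659 − 294 = -1953;  -7364 − 1953 = -9317
-294 − 24 = -318;  -1953 − 318 = -2271;  -9317 − 2271 = -11588
-318 − 24 = -342;  -2271 − 342 = -2613;  -11588 − 2613 = -14201

-14201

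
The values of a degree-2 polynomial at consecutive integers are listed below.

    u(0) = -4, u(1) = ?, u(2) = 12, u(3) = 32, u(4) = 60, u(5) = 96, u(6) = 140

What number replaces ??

0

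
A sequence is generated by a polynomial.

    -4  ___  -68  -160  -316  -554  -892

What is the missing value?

Using the last 5 terms:
D1: -92  -156  -238  -338
D2: -64  -82  -100
D3: -18  -18
Constant third difference = -18.
Extend backward: -64 + 18 = -46;  -92 + 46 = -46;  -68 + 46 = -22

-22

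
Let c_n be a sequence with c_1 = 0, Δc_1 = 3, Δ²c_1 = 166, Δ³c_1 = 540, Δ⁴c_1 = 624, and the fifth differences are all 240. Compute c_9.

Build the table forward from the leading diagonal:
D5: 240, 240, 240, 240, 240, 240, 240, 240, 240
D4: 624, 864, 1104, 1344, 1584, 1824, 2064, 2304, 2544
D3: 540, 1164, 2028, 3132, 4476, 6060, 7884, 9948, 12252
D2: 166, 706, 1870, 3898, 7030, 11506, 17566, 25450, 35398
D1: 3, 169, 875, 2745, 6643, 13673, 25179, 42745, 68195
c: 0, 3, 172, 1047, 3792, 10435, 24108, 49287, 92032

92032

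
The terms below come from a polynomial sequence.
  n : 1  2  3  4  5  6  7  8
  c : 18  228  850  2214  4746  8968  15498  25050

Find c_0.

D1: 210  622  1364  2532  4222  6530  9552
D2: 412  742  1168  1690  2308  3022
D3: 330  426  522  618  714
D4: 96  96  96  96
The fourth differences are constant at 96.
Work back: 330 − 96 = 234;  412 − 234 = 178;  210 − 178 = 32;  18 − 32 = -14

-14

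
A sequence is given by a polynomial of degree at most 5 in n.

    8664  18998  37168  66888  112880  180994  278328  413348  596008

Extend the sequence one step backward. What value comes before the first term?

First differences: 10334  18170  29720  45992  68114  97334  135020  182660
Second differences: 7836  11550  16272  22122  29220  37686  47640
Third differences: 3714  4722  5850  7098  8466  9954
Fourth differences: 1008  1128  1248  1368  1488
Fifth differences: 120  120  120  120
The fifth differences are constant at 120.
Work back: 1008 − 120 = 888;  3714 − 888 = 2826;  7836 − 2826 = 5010;  10334 − 5010 = 5324;  8664 − 5324 = 3340

3340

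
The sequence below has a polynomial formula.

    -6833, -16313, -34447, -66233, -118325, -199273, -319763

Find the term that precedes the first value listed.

-2425

D1: -9480  -18134  -31786  -52092  -80948  -120490
D2: -8654  -13652  -20306  -28856  -39542
D3: -4998  -6654  -8550  -10686
D4: -1656  -1896  -2136
D5: -240  -240
The fifth differences are constant at -240.
Work back: -1656 + 240 = -1416;  -4998 + 1416 = -3582;  -8654 + 3582 = -5072;  -9480 + 5072 = -4408;  -6833 + 4408 = -2425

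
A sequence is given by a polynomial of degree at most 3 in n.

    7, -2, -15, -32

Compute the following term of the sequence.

-53

Δ: -9, -13, -17
Δ²: -4, -4
The second differences are constant (-4).
-17 − 4 = -21;  -32 − 21 = -53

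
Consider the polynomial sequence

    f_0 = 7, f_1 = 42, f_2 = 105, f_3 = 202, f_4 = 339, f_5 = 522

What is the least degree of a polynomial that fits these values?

3

First differences: 35, 63, 97, 137, 183
Second differences: 28, 34, 40, 46
Third differences: 6, 6, 6
The third differences are constant, so the polynomial has degree 3.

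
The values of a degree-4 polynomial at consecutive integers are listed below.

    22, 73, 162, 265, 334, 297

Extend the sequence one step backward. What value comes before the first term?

51, 89, 103, 69, -37
38, 14, -34, -106
-24, -48, -72
-24, -24
The fourth differences are constant at -24.
Work back: -24 + 24 = 0;  38 + 0 = 38;  51 − 38 = 13;  22 − 13 = 9

9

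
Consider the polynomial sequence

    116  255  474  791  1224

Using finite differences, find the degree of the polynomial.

D1: 139, 219, 317, 433
D2: 80, 98, 116
D3: 18, 18
The third differences are constant, so the polynomial has degree 3.

3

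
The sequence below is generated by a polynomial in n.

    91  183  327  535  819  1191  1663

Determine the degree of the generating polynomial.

3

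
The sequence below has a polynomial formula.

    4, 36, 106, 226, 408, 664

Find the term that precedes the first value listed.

32  70  120  182  256
38  50  62  74
12  12  12
The third differences are constant at 12.
Work back: 38 − 12 = 26;  32 − 26 = 6;  4 − 6 = -2

-2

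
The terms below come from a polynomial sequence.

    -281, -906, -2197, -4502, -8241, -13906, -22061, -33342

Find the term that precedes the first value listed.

-46

Δ: -625, -1291, -2305, -3739, -5665, -8155, -11281
Δ²: -666, -1014, -1434, -1926, -2490, -3126
Δ³: -348, -420, -492, -564, -636
Δ⁴: -72, -72, -72, -72
The fourth differences are constant at -72.
Work back: -348 + 72 = -276;  -666 + 276 = -390;  -625 + 390 = -235;  -281 + 235 = -46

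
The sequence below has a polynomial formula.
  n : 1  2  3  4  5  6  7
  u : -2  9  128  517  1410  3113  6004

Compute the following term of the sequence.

10533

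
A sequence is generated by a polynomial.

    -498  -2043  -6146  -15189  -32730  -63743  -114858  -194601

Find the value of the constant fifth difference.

-240

First differences: -1545, -4103, -9043, -17541, -31013, -51115, -79743
Second differences: -2558, -4940, -8498, -13472, -20102, -28628
Third differences: -2382, -3558, -4974, -6630, -8526
Fourth differences: -1176, -1416, -1656, -1896
Fifth differences: -240, -240, -240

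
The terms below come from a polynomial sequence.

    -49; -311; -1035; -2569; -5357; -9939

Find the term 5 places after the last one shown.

-85379

Δ: -262  -724  -1534  -2788  -4582
Δ²: -462  -810  -1254  -1794
Δ³: -348  -444  -540
Δ⁴: -96  -96
The fourth differences are constant (-96).
-540 − 96 = -636;  -1794 − 636 = -2430;  -4582 − 2430 = -7012;  -9939 − 7012 = -16951
-636 − 96 = -732;  -2430 − 732 = -3162;  -7012 − 3162 = -10174;  -16951 − 10174 = -27125
-732 − 96 = -828;  -3162 − 828 = -3990;  -10174 − 3990 = -14164;  -27125 − 14164 = -41289
-828 − 96 = -924;  -3990 − 924 = -4914;  -14164 − 4914 = -19078;  -41289 − 19078 = -60367
-924 − 96 = -1020;  -4914 − 1020 = -5934;  -19078 − 5934 = -25012;  -60367 − 25012 = -85379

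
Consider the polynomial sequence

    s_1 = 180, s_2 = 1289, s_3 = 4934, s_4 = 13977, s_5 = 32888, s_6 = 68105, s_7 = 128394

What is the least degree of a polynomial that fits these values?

5

Δ: 1109, 3645, 9043, 18911, 35217, 60289
Δ²: 2536, 5398, 9868, 16306, 25072
Δ³: 2862, 4470, 6438, 8766
Δ⁴: 1608, 1968, 2328
Δ⁵: 360, 360
The fifth differences are constant, so the polynomial has degree 5.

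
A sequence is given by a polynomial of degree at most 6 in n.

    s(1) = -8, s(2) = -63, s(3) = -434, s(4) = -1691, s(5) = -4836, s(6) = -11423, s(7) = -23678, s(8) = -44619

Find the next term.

-78176

-55, -371, -1257, -3145, -6587, -12255, -20941
-316, -886, -1888, -3442, -5668, -8686
-570, -1002, -1554, -2226, -3018
-432, -552, -672, -792
-120, -120, -120
Fifth differences constant at -120.
-792 − 120 = -912;  -3018 − 912 = -3930;  -8686 − 3930 = -12616;  -20941 − 12616 = -33557;  -44619 − 33557 = -78176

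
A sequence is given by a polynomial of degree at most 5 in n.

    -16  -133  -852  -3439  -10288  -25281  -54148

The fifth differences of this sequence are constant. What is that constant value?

-360

First differences: -117, -719, -2587, -6849, -14993, -28867
Second differences: -602, -1868, -4262, -8144, -13874
Third differences: -1266, -2394, -3882, -5730
Fourth differences: -1128, -1488, -1848
Fifth differences: -360, -360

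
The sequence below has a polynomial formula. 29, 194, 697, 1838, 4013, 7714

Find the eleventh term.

73049

165  503  1141  2175  3701
338  638  1034  1526
300  396  492
96  96
Constant fourth difference = 96, so extend:
492 + 96 = 588;  1526 + 588 = 2114;  3701 + 2114 = 5815;  7714 + 5815 = 13529
588 + 96 = 684;  2114 + 684 = 2798;  5815 + 2798 = 8613;  13529 + 8613 = 22142
684 + 96 = 780;  2798 + 780 = 3578;  8613 + 3578 = 12191;  22142 + 12191 = 34333
780 + 96 = 876;  3578 + 876 = 4454;  12191 + 4454 = 16645;  34333 + 16645 = 50978
876 + 96 = 972;  4454 + 972 = 5426;  16645 + 5426 = 22071;  50978 + 22071 = 73049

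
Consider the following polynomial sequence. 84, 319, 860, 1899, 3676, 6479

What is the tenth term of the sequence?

D1: 235, 541, 1039, 1777, 2803
D2: 306, 498, 738, 1026
D3: 192, 240, 288
D4: 48, 48
Fourth differences constant at 48.
288 + 48 = 336;  1026 + 336 = 1362;  2803 + 1362 = 4165;  6479 + 4165 = 10644
336 + 48 = 384;  1362 + 384 = 1746;  4165 + 1746 = 5911;  10644 + 5911 = 16555
384 + 48 = 432;  1746 + 432 = 2178;  5911 + 2178 = 8089;  16555 + 8089 = 24644
432 + 48 = 480;  2178 + 480 = 2658;  8089 + 2658 = 10747;  24644 + 10747 = 35391

35391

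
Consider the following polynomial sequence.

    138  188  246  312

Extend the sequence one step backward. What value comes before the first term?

First differences: 50  58  66
Second differences: 8  8
The second differences are constant at 8.
Work back: 50 − 8 = 42;  138 − 42 = 96

96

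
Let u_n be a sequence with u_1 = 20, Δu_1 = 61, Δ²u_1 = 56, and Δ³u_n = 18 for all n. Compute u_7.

Build the table forward from the leading diagonal:
Third differences: 18, 18, 18, 18, 18, 18, 18
Second differences: 56, 74, 92, 110, 128, 146, 164
First differences: 61, 117, 191, 283, 393, 521, 667
u: 20, 81, 198, 389, 672, 1065, 1586

1586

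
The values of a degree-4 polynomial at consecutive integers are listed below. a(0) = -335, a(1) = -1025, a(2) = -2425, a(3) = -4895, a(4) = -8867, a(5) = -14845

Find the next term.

-23405

-690, -1400, -2470, -3972, -5978
-710, -1070, -1502, -2006
-360, -432, -504
-72, -72
The fourth differences are constant (-72).
-504 − 72 = -576;  -2006 − 576 = -2582;  -5978 − 2582 = -8560;  -14845 − 8560 = -23405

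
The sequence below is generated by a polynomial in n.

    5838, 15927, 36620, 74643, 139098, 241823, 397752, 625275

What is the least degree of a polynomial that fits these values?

5

First differences: 10089, 20693, 38023, 64455, 102725, 155929, 227523
Second differences: 10604, 17330, 26432, 38270, 53204, 71594
Third differences: 6726, 9102, 11838, 14934, 18390
Fourth differences: 2376, 2736, 3096, 3456
Fifth differences: 360, 360, 360
The fifth differences are constant, so the polynomial has degree 5.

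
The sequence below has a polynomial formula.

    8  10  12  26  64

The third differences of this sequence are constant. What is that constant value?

12

D1: 2, 2, 14, 38
D2: 0, 12, 24
D3: 12, 12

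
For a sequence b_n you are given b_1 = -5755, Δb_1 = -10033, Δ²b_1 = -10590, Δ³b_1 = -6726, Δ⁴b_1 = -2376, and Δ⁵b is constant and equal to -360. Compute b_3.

-36411

Build the table forward from the leading diagonal:
Fifth differences: -360, -360, -360
Fourth differences: -2376, -2736, -3096
Third differences: -6726, -9102, -11838
Second differences: -10590, -17316, -26418
First differences: -10033, -20623, -37939
b: -5755, -15788, -36411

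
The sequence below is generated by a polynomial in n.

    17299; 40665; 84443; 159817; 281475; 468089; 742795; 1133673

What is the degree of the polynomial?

D1: 23366, 43778, 75374, 121658, 186614, 274706, 390878
D2: 20412, 31596, 46284, 64956, 88092, 116172
D3: 11184, 14688, 18672, 23136, 28080
D4: 3504, 3984, 4464, 4944
D5: 480, 480, 480
The fifth differences are constant, so the polynomial has degree 5.

5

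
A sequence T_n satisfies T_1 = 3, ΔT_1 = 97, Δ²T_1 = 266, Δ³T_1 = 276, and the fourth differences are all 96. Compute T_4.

1368

Build the table forward from the leading diagonal:
Fourth differences: 96, 96, 96, 96
Third differences: 276, 372, 468, 564
Second differences: 266, 542, 914, 1382
First differences: 97, 363, 905, 1819
T: 3, 100, 463, 1368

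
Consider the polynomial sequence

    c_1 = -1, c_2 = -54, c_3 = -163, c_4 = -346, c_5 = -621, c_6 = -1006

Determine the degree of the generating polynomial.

Δ: -53, -109, -183, -275, -385
Δ²: -56, -74, -92, -110
Δ³: -18, -18, -18
The third differences are constant, so the polynomial has degree 3.

3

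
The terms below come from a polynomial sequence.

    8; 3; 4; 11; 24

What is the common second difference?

6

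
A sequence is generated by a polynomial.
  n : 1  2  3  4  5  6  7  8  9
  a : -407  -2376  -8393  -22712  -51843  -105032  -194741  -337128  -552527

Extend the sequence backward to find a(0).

-8

-1969  -6017  -14319  -29131  -53189  -89709  -142387  -215399
-4048  -8302  -14812  -24058  -36520  -52678  -73012
-4254  -6510  -9246  -12462  -16158  -20334
-2256  -2736  -3216  -3696  -4176
-480  -480  -480  -480
The fifth differences are constant at -480.
Work back: -2256 + 480 = -1776;  -4254 + 1776 = -2478;  -4048 + 2478 = -1570;  -1969 + 1570 = -399;  -407 + 399 = -8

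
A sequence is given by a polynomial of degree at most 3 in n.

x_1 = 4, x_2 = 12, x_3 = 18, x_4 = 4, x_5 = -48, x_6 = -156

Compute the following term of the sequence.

8  6  -14  -52  -108
-2  -20  -38  -56
-18  -18  -18
The third differences are constant (-18).
-56 − 18 = -74;  -108 − 74 = -182;  -156 − 182 = -338

-338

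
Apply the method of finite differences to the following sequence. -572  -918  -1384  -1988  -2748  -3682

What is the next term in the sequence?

D1: -346, -466, -604, -760, -934
D2: -120, -138, -156, -174
D3: -18, -18, -18
The third differences are constant (-18).
-174 − 18 = -192;  -934 − 192 = -1126;  -3682 − 1126 = -4808

-4808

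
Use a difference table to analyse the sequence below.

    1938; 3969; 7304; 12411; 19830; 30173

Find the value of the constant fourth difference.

First differences: 2031, 3335, 5107, 7419, 10343
Second differences: 1304, 1772, 2312, 2924
Third differences: 468, 540, 612
Fourth differences: 72, 72

72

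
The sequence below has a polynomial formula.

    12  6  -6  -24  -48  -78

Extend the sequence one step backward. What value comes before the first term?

First differences: -6  -12  -18  -24  -30
Second differences: -6  -6  -6  -6
The second differences are constant at -6.
Work back: -6 + 6 = 0;  12 + 0 = 12

12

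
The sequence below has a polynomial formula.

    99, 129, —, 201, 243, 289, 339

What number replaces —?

Using the last 4 terms:
D1: 42, 46, 50
D2: 4, 4
Constant second difference = 4.
Extend backward: 42 − 4 = 38;  201 − 38 = 163

163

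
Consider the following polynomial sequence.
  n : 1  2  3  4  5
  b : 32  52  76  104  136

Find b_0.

16

D1: 20  24  28  32
D2: 4  4  4
The second differences are constant at 4.
Work back: 20 − 4 = 16;  32 − 16 = 16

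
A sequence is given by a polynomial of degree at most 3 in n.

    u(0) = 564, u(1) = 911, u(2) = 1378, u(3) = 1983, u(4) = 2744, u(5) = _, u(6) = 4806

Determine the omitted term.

Using the first 5 terms:
Δ: 347, 467, 605, 761
Δ²: 120, 138, 156
Δ³: 18, 18
Constant third difference = 18.
Extend forward: 156 + 18 = 174;  761 + 174 = 935;  2744 + 935 = 3679

3679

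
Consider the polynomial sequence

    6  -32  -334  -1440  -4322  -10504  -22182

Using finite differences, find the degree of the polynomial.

Δ: -38, -302, -1106, -2882, -6182, -11678
Δ²: -264, -804, -1776, -3300, -5496
Δ³: -540, -972, -1524, -2196
Δ⁴: -432, -552, -672
Δ⁵: -120, -120
The fifth differences are constant, so the polynomial has degree 5.

5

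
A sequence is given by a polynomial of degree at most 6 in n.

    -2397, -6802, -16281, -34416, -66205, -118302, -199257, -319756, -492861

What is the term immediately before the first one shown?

D1: -4405, -9479, -18135, -31789, -52097, -80955, -120499, -173105
D2: -5074, -8656, -13654, -20308, -28858, -39544, -52606
D3: -3582, -4998, -6654, -8550, -10686, -13062
D4: -1416, -1656, -1896, -2136, -2376
D5: -240, -240, -240, -240
The fifth differences are constant at -240.
Work back: -1416 + 240 = -1176;  -3582 + 1176 = -2406;  -5074 + 2406 = -2668;  -4405 + 2668 = -1737;  -2397 + 1737 = -660

-660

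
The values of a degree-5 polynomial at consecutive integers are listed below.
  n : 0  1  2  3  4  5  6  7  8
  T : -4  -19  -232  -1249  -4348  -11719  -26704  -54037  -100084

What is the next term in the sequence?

-173083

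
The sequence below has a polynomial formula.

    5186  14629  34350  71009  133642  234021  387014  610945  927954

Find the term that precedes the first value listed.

D1: 9443, 19721, 36659, 62633, 100379, 152993, 223931, 317009
D2: 10278, 16938, 25974, 37746, 52614, 70938, 93078
D3: 6660, 9036, 11772, 14868, 18324, 22140
D4: 2376, 2736, 3096, 3456, 3816
D5: 360, 360, 360, 360
The fifth differences are constant at 360.
Work back: 2376 − 360 = 2016;  6660 − 2016 = 4644;  10278 − 4644 = 5634;  9443 − 5634 = 3809;  5186 − 3809 = 1377

1377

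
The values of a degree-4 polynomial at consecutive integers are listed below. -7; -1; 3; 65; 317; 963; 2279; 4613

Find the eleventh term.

22283

D1: 6 , 4 , 62 , 252 , 646 , 1316 , 2334
D2: -2 , 58 , 190 , 394 , 670 , 1018
D3: 60 , 132 , 204 , 276 , 348
D4: 72 , 72 , 72 , 72
The fourth differences are constant (72).
348 + 72 = 420;  1018 + 420 = 1438;  2334 + 1438 = 3772;  4613 + 3772 = 8385
420 + 72 = 492;  1438 + 492 = 1930;  3772 + 1930 = 5702;  8385 + 5702 = 14087
492 + 72 = 564;  1930 + 564 = 2494;  5702 + 2494 = 8196;  14087 + 8196 = 22283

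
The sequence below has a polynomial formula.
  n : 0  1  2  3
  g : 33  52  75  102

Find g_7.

250

D1: 19  23  27
D2: 4  4
Constant second difference = 4, so extend:
27 + 4 = 31;  102 + 31 = 133
31 + 4 = 35;  133 + 35 = 168
35 + 4 = 39;  168 + 39 = 207
39 + 4 = 43;  207 + 43 = 250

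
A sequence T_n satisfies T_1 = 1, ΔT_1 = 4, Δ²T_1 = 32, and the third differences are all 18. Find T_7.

865

Build the table forward from the leading diagonal:
Δ³: 18  18  18  18  18  18  18
Δ²: 32  50  68  86  104  122  140
Δ: 4  36  86  154  240  344  466
T: 1  5  41  127  281  521  865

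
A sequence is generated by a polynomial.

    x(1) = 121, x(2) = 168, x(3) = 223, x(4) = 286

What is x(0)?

D1: 47  55  63
D2: 8  8
The second differences are constant at 8.
Work back: 47 − 8 = 39;  121 − 39 = 82

82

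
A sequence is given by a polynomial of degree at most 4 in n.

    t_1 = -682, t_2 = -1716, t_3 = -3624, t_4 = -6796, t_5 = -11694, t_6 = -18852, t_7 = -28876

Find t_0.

-204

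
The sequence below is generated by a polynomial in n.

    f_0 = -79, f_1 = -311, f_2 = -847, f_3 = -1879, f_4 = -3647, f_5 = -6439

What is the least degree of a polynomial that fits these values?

4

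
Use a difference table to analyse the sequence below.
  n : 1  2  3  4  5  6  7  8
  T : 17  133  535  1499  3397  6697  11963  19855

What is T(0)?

7

Δ: 116, 402, 964, 1898, 3300, 5266, 7892
Δ²: 286, 562, 934, 1402, 1966, 2626
Δ³: 276, 372, 468, 564, 660
Δ⁴: 96, 96, 96, 96
The fourth differences are constant at 96.
Work back: 276 − 96 = 180;  286 − 180 = 106;  116 − 106 = 10;  17 − 10 = 7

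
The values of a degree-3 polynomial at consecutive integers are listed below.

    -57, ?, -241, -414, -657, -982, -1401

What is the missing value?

-126

Using the last 5 terms:
Δ: -173, -243, -325, -419
Δ²: -70, -82, -94
Δ³: -12, -12
Constant third difference = -12.
Extend backward: -70 + 12 = -58;  -173 + 58 = -115;  -241 + 115 = -126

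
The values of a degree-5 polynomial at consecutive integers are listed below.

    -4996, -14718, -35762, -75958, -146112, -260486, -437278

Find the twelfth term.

-3230438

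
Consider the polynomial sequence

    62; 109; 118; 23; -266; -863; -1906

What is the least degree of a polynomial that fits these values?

4

First differences: 47, 9, -95, -289, -597, -1043
Second differences: -38, -104, -194, -308, -446
Third differences: -66, -90, -114, -138
Fourth differences: -24, -24, -24
The fourth differences are constant, so the polynomial has degree 4.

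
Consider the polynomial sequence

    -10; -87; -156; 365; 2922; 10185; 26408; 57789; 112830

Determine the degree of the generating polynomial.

5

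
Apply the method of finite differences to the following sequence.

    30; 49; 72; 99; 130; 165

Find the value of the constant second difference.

4

First differences: 19, 23, 27, 31, 35
Second differences: 4, 4, 4, 4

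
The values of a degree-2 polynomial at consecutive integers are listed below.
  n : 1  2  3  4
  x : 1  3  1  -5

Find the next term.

Δ: 2, -2, -6
Δ²: -4, -4
Constant second difference = -4, so extend:
-6 − 4 = -10;  -5 − 10 = -15

-15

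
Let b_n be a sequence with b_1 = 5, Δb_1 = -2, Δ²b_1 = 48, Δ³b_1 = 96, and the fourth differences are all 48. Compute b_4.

239

Build the table forward from the leading diagonal:
D4: 48, 48, 48, 48
D3: 96, 144, 192, 240
D2: 48, 144, 288, 480
D1: -2, 46, 190, 478
b: 5, 3, 49, 239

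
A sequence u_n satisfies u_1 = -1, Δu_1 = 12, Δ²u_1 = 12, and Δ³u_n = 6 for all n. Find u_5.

143

Build the table forward from the leading diagonal:
Δ³: 6, 6, 6, 6, 6
Δ²: 12, 18, 24, 30, 36
Δ: 12, 24, 42, 66, 96
u: -1, 11, 35, 77, 143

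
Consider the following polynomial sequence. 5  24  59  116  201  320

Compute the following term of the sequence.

479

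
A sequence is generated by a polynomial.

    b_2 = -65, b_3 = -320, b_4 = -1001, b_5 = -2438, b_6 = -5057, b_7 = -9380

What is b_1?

First differences: -255, -681, -1437, -2619, -4323
Second differences: -426, -756, -1182, -1704
Third differences: -330, -426, -522
Fourth differences: -96, -96
The fourth differences are constant at -96.
Work back: -330 + 96 = -234;  -426 + 234 = -192;  -255 + 192 = -63;  -65 + 63 = -2

-2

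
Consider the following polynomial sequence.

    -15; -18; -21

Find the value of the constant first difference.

-3

D1: -3, -3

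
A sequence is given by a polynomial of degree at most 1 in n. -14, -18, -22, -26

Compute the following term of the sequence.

-30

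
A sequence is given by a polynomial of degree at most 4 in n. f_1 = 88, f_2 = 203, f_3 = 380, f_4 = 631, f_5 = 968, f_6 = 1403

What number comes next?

1948

First differences: 115  177  251  337  435
Second differences: 62  74  86  98
Third differences: 12  12  12
Third differences constant at 12.
98 + 12 = 110;  435 + 110 = 545;  1403 + 545 = 1948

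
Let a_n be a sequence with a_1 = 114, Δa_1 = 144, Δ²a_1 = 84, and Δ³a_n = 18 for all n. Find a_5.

1266

Build the table forward from the leading diagonal:
D3: 18, 18, 18, 18, 18
D2: 84, 102, 120, 138, 156
D1: 144, 228, 330, 450, 588
a: 114, 258, 486, 816, 1266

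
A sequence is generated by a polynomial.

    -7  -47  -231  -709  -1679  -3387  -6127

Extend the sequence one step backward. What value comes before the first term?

-9

Δ: -40  -184  -478  -970  -1708  -2740
Δ²: -144  -294  -492  -738  -1032
Δ³: -150  -198  -246  -294
Δ⁴: -48  -48  -48
The fourth differences are constant at -48.
Work back: -150 + 48 = -102;  -144 + 102 = -42;  -40 + 42 = 2;  -7 − 2 = -9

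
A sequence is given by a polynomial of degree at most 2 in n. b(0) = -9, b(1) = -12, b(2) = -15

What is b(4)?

-3 , -3
The first differences are constant (-3).
-15 − 3 = -18
-18 − 3 = -21

-21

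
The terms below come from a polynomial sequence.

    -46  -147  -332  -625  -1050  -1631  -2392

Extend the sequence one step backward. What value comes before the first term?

-5

Δ: -101  -185  -293  -425  -581  -761
Δ²: -84  -108  -132  -156  -180
Δ³: -24  -24  -24  -24
The third differences are constant at -24.
Work back: -84 + 24 = -60;  -101 + 60 = -41;  -46 + 41 = -5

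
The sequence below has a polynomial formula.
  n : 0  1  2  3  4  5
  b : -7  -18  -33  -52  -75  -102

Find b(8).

-207

D1: -11, -15, -19, -23, -27
D2: -4, -4, -4, -4
Constant second difference = -4, so extend:
-27 − 4 = -31;  -102 − 31 = -133
-31 − 4 = -35;  -133 − 35 = -168
-35 − 4 = -39;  -168 − 39 = -207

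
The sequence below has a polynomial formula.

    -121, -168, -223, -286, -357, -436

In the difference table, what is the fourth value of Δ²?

-8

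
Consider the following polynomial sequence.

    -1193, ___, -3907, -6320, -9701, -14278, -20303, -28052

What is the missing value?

-2258

Using the last 6 terms:
D1: -2413  -3381  -4577  -6025  -7749
D2: -968  -1196  -1448  -1724
D3: -228  -252  -276
D4: -24  -24
Constant fourth difference = -24.
Extend backward: -228 + 24 = -204;  -968 + 204 = -764;  -2413 + 764 = -1649;  -3907 + 1649 = -2258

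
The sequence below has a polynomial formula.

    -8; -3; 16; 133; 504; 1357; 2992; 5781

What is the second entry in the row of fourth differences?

72

First differences: 5, 19, 117, 371, 853, 1635, 2789
Second differences: 14, 98, 254, 482, 782, 1154
Third differences: 84, 156, 228, 300, 372
Fourth differences: 72, 72, 72, 72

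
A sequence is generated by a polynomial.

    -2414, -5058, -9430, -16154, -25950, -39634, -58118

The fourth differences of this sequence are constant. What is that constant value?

Δ: -2644, -4372, -6724, -9796, -13684, -18484
Δ²: -1728, -2352, -3072, -3888, -4800
Δ³: -624, -720, -816, -912
Δ⁴: -96, -96, -96

-96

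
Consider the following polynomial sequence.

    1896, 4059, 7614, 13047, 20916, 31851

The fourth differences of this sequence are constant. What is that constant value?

First differences: 2163, 3555, 5433, 7869, 10935
Second differences: 1392, 1878, 2436, 3066
Third differences: 486, 558, 630
Fourth differences: 72, 72

72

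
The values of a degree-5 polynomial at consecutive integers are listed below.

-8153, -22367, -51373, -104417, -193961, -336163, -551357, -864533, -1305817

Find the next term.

-1910951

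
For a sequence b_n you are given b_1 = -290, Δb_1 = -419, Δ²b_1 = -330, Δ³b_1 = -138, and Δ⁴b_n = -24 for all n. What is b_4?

Build the table forward from the leading diagonal:
D4: -24  -24  -24  -24
D3: -138  -162  -186  -210
D2: -330  -468  -630  -816
D1: -419  -749  -1217  -1847
b: -290  -709  -1458  -2675

-2675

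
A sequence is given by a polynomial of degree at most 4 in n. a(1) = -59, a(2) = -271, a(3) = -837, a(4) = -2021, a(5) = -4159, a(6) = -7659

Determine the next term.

-13001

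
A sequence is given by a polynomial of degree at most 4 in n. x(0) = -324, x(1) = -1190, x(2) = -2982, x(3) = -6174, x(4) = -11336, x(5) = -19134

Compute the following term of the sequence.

-30330

Δ: -866  -1792  -3192  -5162  -7798
Δ²: -926  -1400  -1970  -2636
Δ³: -474  -570  -666
Δ⁴: -96  -96
The fourth differences are constant (-96).
-666 − 96 = -762;  -2636 − 762 = -3398;  -7798 − 3398 = -11196;  -19134 − 11196 = -30330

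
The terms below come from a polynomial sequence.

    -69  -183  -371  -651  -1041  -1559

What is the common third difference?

Δ: -114, -188, -280, -390, -518
Δ²: -74, -92, -110, -128
Δ³: -18, -18, -18

-18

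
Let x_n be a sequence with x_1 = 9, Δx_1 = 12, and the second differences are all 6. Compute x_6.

Build the table forward from the leading diagonal:
Second differences: 6  6  6  6  6  6
First differences: 12  18  24  30  36  42
x: 9  21  39  63  93  129

129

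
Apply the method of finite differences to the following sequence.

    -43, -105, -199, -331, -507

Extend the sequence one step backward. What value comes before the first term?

First differences: -62, -94, -132, -176
Second differences: -32, -38, -44
Third differences: -6, -6
The third differences are constant at -6.
Work back: -32 + 6 = -26;  -62 + 26 = -36;  -43 + 36 = -7

-7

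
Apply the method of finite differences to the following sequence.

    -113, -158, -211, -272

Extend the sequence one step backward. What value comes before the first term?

-76

-45  -53  -61
-8  -8
The second differences are constant at -8.
Work back: -45 + 8 = -37;  -113 + 37 = -76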